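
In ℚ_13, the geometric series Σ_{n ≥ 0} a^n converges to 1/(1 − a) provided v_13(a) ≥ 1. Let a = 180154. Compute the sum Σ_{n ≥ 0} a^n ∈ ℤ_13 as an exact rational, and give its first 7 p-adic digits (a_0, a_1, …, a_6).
Σ a^n = 1/(1 − a) = -1/180153;  first 7 digits = (1, 0, 0, 4, 6, 0, 3)

v_13(a) = 3 ≥ 1, so the series converges in ℤ_13 to 1/(1 − a) = 1/(1 − 180154) = -1/180153. Expand this rational in ℤ_13: compute digits iteratively via d_i = x_i mod 13, x_{i+1} = (x_i − d_i)/13. The first 7 digits are (1, 0, 0, 4, 6, 0, 3).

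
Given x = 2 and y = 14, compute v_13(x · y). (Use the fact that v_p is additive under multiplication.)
v_13(28) = 0

v_p(x) = 0 (factor: 2 = 13^0 · 2); v_p(y) = 0 (factor: 14 = 13^0 · 14). Additivity: v_p(xy) = v_p(x) + v_p(y) = 0 + 0 = 0. (Direct check: xy = 28 = 13^0 · (28).)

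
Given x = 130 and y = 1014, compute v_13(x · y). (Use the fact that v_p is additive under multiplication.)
v_13(131820) = 3

v_p(x) = 1 (factor: 130 = 13^1 · 10); v_p(y) = 2 (factor: 1014 = 13^2 · 6). Additivity: v_p(xy) = v_p(x) + v_p(y) = 1 + 2 = 3. (Direct check: xy = 131820 = 13^3 · (60).)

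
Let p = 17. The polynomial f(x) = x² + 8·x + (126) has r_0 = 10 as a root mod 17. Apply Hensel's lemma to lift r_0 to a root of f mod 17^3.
r_2 = 3240 (mod 4913)

Hensel: r_{i+1} = r_i − f(r_i)·(f′(r_i))^{-1} mod 17^{i+2}, f′(x) = 2x + 8. Iterate:
  r_0 = 10 (mod 17)
  r_1 = 61 (mod 289)
  r_2 = 3240 (mod 4913)
Final: r = 3240 satisfies f(r) ≡ 0 mod 17^3.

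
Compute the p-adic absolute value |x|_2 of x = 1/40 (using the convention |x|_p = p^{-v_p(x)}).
|1/40|_2 = 8

Step 1 — compute v_2(x) by factoring powers of 2 out of the numerator and denominator: v_2(1/40) = -3. Step 2 — apply |x|_p = p^{-v_p(x)} = 2^{3} = 8.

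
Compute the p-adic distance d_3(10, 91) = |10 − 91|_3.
d_3(10, 91) = 1/81

Step 1 — x − y = 10 − 91 = -81. Step 2 — v_3(-81) = 4 (factor: -81 = −(3^4 · 1); the sign does not affect v_p). Step 3 — |x − y|_3 = 3^{-4} = 1/81.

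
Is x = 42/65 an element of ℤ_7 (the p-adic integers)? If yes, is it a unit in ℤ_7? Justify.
x ∈ ℤ_7 but not a unit; v_7(x) = 1 > 0

ℤ_7 = {x ∈ ℚ_7 : v_7(x) ≥ 0} and ℤ_7^× = {x ∈ ℤ_7 : v_7(x) = 0}. Here v_7(42/65) = v_7(num) − v_7(den) = 1; compare against these criteria.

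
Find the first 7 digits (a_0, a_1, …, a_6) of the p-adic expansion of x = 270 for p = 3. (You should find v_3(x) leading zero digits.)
(a_0, …, a_6) = (0, 0, 0, 1, 0, 1, 0)

v_3(270) = 3, so a_0 = ... = a_2 = 0. Factor out: x = 3^3 · u with u = 10 a unit in ℤ_3. Expand u iteratively via a_{v+i} = u_i mod 3, u_{i+1} = (u_i − a_{v+i})/3:
  u_0 = 10;  a_3 = 1;  u_1 = (u_0 − 1)/3 = 3
  u_1 = 3;  a_4 = 0;  u_2 = (u_1 − 0)/3 = 1
  u_2 = 1;  a_5 = 1;  u_3 = (u_2 − 1)/3 = 0
  u_3 = 0;  a_6 = 0;  u_4 = (u_3 − 0)/3 = 0
Digits: (0, 0, 0, 1, 0, 1, 0).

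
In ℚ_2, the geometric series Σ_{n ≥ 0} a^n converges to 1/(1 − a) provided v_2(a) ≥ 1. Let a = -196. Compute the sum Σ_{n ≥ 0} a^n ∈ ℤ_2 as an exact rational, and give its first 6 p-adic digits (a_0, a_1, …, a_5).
Σ a^n = 1/(1 − a) = 1/197;  first 6 digits = (1, 0, 1, 1, 0, 0)

v_2(a) = 2 ≥ 1, so the series converges in ℤ_2 to 1/(1 − a) = 1/(1 − (-196)) = 1/197. Expand this rational in ℤ_2: compute digits iteratively via d_i = x_i mod 2, x_{i+1} = (x_i − d_i)/2. The first 6 digits are (1, 0, 1, 1, 0, 0).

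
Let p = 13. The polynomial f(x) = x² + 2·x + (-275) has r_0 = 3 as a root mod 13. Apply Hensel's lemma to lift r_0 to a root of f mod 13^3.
r_2 = 796 (mod 2197)

Hensel: r_{i+1} = r_i − f(r_i)·(f′(r_i))^{-1} mod 13^{i+2}, f′(x) = 2x + 2. Iterate:
  r_0 = 3 (mod 13)
  r_1 = 120 (mod 169)
  r_2 = 796 (mod 2197)
Final: r = 796 satisfies f(r) ≡ 0 mod 13^3.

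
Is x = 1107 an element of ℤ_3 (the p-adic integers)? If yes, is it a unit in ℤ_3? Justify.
x ∈ ℤ_3 but not a unit; v_3(x) = 3 > 0

ℤ_3 = {x ∈ ℚ_3 : v_3(x) ≥ 0} and ℤ_3^× = {x ∈ ℤ_3 : v_3(x) = 0}. Here v_3(1107) = v_3(num) − v_3(den) = 3; compare against these criteria.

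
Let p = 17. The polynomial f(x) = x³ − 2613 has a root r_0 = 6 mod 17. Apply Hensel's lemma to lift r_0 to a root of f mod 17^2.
r_1 = 261 (mod 289)

Hensel: r_{i+1} = r_i − f(r_i)/f′(r_i) mod 17^{i+2}, where f′(x) = 3x². Iterate:
  r_0 = 6 (mod 17)
  r_1 = 261 (mod 289)
Final: r = 261 with f(r) ≡ 0 mod 17^2.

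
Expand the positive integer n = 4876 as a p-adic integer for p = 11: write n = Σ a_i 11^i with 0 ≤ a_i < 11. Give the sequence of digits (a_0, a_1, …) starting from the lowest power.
(a_0, a_1, …) = (3, 3, 7, 3)

Repeated division by 11 gives the digits low-to-high: 4876 = 3 + 3·11^1 + 7·11^2 + 3·11^3. Digit sequence: (3, 3, 7, 3).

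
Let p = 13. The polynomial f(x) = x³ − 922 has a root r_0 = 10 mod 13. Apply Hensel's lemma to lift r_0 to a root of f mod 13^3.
r_2 = 1115 (mod 2197)

Hensel: r_{i+1} = r_i − f(r_i)/f′(r_i) mod 13^{i+2}, where f′(x) = 3x². Iterate:
  r_0 = 10 (mod 13)
  r_1 = 101 (mod 169)
  r_2 = 1115 (mod 2197)
Final: r = 1115 with f(r) ≡ 0 mod 13^3.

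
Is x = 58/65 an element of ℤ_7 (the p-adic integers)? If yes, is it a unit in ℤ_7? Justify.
x ∈ ℤ_7^× (unit); v_7(x) = 0

ℤ_7 = {x ∈ ℚ_7 : v_7(x) ≥ 0} and ℤ_7^× = {x ∈ ℤ_7 : v_7(x) = 0}. Here v_7(58/65) = v_7(num) − v_7(den) = 0; compare against these criteria.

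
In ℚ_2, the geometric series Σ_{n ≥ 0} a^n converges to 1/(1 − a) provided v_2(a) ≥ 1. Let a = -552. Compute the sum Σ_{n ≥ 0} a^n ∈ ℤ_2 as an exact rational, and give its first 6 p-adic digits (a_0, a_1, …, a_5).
Σ a^n = 1/(1 − a) = 1/553;  first 6 digits = (1, 0, 0, 1, 1, 0)

v_2(a) = 3 ≥ 1, so the series converges in ℤ_2 to 1/(1 − a) = 1/(1 − (-552)) = 1/553. Expand this rational in ℤ_2: compute digits iteratively via d_i = x_i mod 2, x_{i+1} = (x_i − d_i)/2. The first 6 digits are (1, 0, 0, 1, 1, 0).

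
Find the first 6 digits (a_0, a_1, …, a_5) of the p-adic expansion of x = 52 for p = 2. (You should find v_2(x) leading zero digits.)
(a_0, …, a_5) = (0, 0, 1, 0, 1, 1)

v_2(52) = 2, so a_0 = ... = a_1 = 0. Factor out: x = 2^2 · u with u = 13 a unit in ℤ_2. Expand u iteratively via a_{v+i} = u_i mod 2, u_{i+1} = (u_i − a_{v+i})/2:
  u_0 = 13;  a_2 = 1;  u_1 = (u_0 − 1)/2 = 6
  u_1 = 6;  a_3 = 0;  u_2 = (u_1 − 0)/2 = 3
  u_2 = 3;  a_4 = 1;  u_3 = (u_2 − 1)/2 = 1
  u_3 = 1;  a_5 = 1;  u_4 = (u_3 − 1)/2 = 0
Digits: (0, 0, 1, 0, 1, 1).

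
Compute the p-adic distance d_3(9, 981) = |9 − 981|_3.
d_3(9, 981) = 1/243

Step 1 — x − y = 9 − 981 = -972. Step 2 — v_3(-972) = 5 (factor: -972 = −(3^5 · 4); the sign does not affect v_p). Step 3 — |x − y|_3 = 3^{-5} = 1/243.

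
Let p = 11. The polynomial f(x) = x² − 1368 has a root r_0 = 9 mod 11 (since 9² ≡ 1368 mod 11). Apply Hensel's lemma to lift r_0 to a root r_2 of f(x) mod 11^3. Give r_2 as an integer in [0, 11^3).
r_2 = 1109 (mod 1331)

Hensel's recurrence: r_{i+1} = r_i − f(r_i)·(f′(r_i))^{-1} mod 11^{i+2}, with f′(x) = 2x. Iterate:
  r_0 = 9 (mod 11)
  r_1 = 20 (mod 121)
  r_2 = 1109 (mod 1331)
Final: r_2 = 1109, and one checks f(r_2) ≡ 0 mod 11^3.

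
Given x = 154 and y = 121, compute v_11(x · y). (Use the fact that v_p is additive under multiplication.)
v_11(18634) = 3

v_p(x) = 1 (factor: 154 = 11^1 · 14); v_p(y) = 2 (factor: 121 = 11^2 · 1). Additivity: v_p(xy) = v_p(x) + v_p(y) = 1 + 2 = 3. (Direct check: xy = 18634 = 11^3 · (14).)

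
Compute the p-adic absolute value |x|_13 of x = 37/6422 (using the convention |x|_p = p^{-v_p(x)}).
|37/6422|_13 = 169

Step 1 — compute v_13(x) by factoring powers of 13 out of the numerator and denominator: v_13(37/6422) = -2. Step 2 — apply |x|_p = p^{-v_p(x)} = 13^{2} = 169.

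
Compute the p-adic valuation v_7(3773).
v_7(3773) = 3

v_7(n) is the largest exponent k such that 7^k divides n. Factor out: 3773 = 7^3 · 11. (Sign doesn't affect v_p.) So v_7(3773) = 3.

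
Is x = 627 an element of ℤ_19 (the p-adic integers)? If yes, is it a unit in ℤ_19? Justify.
x ∈ ℤ_19 but not a unit; v_19(x) = 1 > 0

ℤ_19 = {x ∈ ℚ_19 : v_19(x) ≥ 0} and ℤ_19^× = {x ∈ ℤ_19 : v_19(x) = 0}. Here v_19(627) = v_19(num) − v_19(den) = 1; compare against these criteria.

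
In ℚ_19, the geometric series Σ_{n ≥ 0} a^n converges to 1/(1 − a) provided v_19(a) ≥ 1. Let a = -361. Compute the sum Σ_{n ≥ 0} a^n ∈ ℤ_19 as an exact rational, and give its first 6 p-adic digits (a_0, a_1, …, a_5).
Σ a^n = 1/(1 − a) = 1/362;  first 6 digits = (1, 0, 18, 18, 0, 0)

v_19(a) = 2 ≥ 1, so the series converges in ℤ_19 to 1/(1 − a) = 1/(1 − (-361)) = 1/362. Expand this rational in ℤ_19: compute digits iteratively via d_i = x_i mod 19, x_{i+1} = (x_i − d_i)/19. The first 6 digits are (1, 0, 18, 18, 0, 0).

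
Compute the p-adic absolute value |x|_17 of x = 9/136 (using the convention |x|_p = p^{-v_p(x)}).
|9/136|_17 = 17

Step 1 — compute v_17(x) by factoring powers of 17 out of the numerator and denominator: v_17(9/136) = -1. Step 2 — apply |x|_p = p^{-v_p(x)} = 17^{1} = 17.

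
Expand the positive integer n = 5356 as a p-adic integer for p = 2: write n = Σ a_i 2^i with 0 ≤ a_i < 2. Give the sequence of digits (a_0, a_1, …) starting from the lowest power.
(a_0, a_1, …) = (0, 0, 1, 1, 0, 1, 1, 1, 0, 0, 1, 0, 1)

Repeated division by 2 gives the digits low-to-high: 5356 = 1·2^2 + 1·2^3 + 1·2^5 + 1·2^6 + 1·2^7 + 1·2^10 + 1·2^12. Digit sequence: (0, 0, 1, 1, 0, 1, 1, 1, 0, 0, 1, 0, 1).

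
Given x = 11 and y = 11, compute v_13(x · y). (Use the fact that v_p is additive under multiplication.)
v_13(121) = 0

v_p(x) = 0 (factor: 11 = 13^0 · 11); v_p(y) = 0 (factor: 11 = 13^0 · 11). Additivity: v_p(xy) = v_p(x) + v_p(y) = 0 + 0 = 0. (Direct check: xy = 121 = 13^0 · (121).)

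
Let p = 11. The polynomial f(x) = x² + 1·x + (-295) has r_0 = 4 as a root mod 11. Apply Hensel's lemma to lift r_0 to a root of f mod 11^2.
r_1 = 48 (mod 121)

Hensel: r_{i+1} = r_i − f(r_i)·(f′(r_i))^{-1} mod 11^{i+2}, f′(x) = 2x + 1. Iterate:
  r_0 = 4 (mod 11)
  r_1 = 48 (mod 121)
Final: r = 48 satisfies f(r) ≡ 0 mod 11^2.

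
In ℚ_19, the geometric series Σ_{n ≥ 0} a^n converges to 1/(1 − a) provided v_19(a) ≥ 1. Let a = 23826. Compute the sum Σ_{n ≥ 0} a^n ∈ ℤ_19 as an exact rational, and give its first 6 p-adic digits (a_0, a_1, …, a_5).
Σ a^n = 1/(1 − a) = -1/23825;  first 6 digits = (1, 0, 9, 3, 5, 1)

v_19(a) = 2 ≥ 1, so the series converges in ℤ_19 to 1/(1 − a) = 1/(1 − 23826) = -1/23825. Expand this rational in ℤ_19: compute digits iteratively via d_i = x_i mod 19, x_{i+1} = (x_i − d_i)/19. The first 6 digits are (1, 0, 9, 3, 5, 1).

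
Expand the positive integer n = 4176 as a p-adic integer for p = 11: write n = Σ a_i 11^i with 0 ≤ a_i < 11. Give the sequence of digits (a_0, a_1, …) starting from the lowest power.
(a_0, a_1, …) = (7, 5, 1, 3)

Repeated division by 11 gives the digits low-to-high: 4176 = 7 + 5·11^1 + 1·11^2 + 3·11^3. Digit sequence: (7, 5, 1, 3).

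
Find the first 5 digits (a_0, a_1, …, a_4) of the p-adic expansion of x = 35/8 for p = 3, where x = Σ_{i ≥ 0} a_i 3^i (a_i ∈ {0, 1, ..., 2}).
(a_0, …, a_4) = (1, 0, 0, 2, 2)

v_3(35/8) = 0 (numerator and denominator both coprime to 3), so x ∈ ℤ_3^×. Compute digits iteratively via a_i = x_i mod 3, x_{i+1} = (x_i − a_i)/3, with x_0 = x:
  x_0 = 35/8;  a_0 = 1;  x_1 = (x_0 − 1)/3 = 9/8
  x_1 = 9/8;  a_1 = 0;  x_2 = (x_1 − 0)/3 = 3/8
  x_2 = 3/8;  a_2 = 0;  x_3 = (x_2 − 0)/3 = 1/8
  x_3 = 1/8;  a_3 = 2;  x_4 = (x_3 − 2)/3 = -5/8
  x_4 = -5/8;  a_4 = 2;  x_5 = (x_4 − 2)/3 = -7/8
Digits: (1, 0, 0, 2, 2).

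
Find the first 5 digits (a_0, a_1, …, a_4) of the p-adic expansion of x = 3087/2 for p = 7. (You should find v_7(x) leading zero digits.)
(a_0, …, a_4) = (0, 0, 0, 1, 4)

v_7(3087/2) = 3, so a_0 = ... = a_2 = 0. Factor out: x = 7^3 · u with u = 9/2 a unit in ℤ_7. Expand u iteratively via a_{v+i} = u_i mod 7, u_{i+1} = (u_i − a_{v+i})/7:
  u_0 = 9/2;  a_3 = 1;  u_1 = (u_0 − 1)/7 = 1/2
  u_1 = 1/2;  a_4 = 4;  u_2 = (u_1 − 4)/7 = -1/2
Digits: (0, 0, 0, 1, 4).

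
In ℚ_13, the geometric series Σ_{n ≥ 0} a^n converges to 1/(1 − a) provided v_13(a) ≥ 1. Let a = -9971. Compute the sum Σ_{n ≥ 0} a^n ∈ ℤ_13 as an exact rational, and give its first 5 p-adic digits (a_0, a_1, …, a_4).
Σ a^n = 1/(1 − a) = 1/9972;  first 5 digits = (1, 0, 6, 8, 9)

v_13(a) = 2 ≥ 1, so the series converges in ℤ_13 to 1/(1 − a) = 1/(1 − (-9971)) = 1/9972. Expand this rational in ℤ_13: compute digits iteratively via d_i = x_i mod 13, x_{i+1} = (x_i − d_i)/13. The first 5 digits are (1, 0, 6, 8, 9).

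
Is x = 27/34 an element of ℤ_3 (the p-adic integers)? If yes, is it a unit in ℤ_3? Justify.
x ∈ ℤ_3 but not a unit; v_3(x) = 3 > 0

ℤ_3 = {x ∈ ℚ_3 : v_3(x) ≥ 0} and ℤ_3^× = {x ∈ ℤ_3 : v_3(x) = 0}. Here v_3(27/34) = v_3(num) − v_3(den) = 3; compare against these criteria.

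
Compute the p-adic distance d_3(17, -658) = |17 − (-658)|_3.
d_3(17, -658) = 1/27

Step 1 — x − y = 17 − (-658) = 675. Step 2 — v_3(675) = 3 (factor: 675 = (3^3 · 25); the sign does not affect v_p). Step 3 — |x − y|_3 = 3^{-3} = 1/27.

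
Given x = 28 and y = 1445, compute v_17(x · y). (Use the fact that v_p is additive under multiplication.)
v_17(40460) = 2

v_p(x) = 0 (factor: 28 = 17^0 · 28); v_p(y) = 2 (factor: 1445 = 17^2 · 5). Additivity: v_p(xy) = v_p(x) + v_p(y) = 0 + 2 = 2. (Direct check: xy = 40460 = 17^2 · (140).)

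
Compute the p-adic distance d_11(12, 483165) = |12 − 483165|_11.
d_11(12, 483165) = 1/161051

Step 1 — x − y = 12 − 483165 = -483153. Step 2 — v_11(-483153) = 5 (factor: -483153 = −(11^5 · 3); the sign does not affect v_p). Step 3 — |x − y|_11 = 11^{-5} = 1/161051.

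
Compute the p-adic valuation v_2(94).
v_2(94) = 1

v_2(n) is the largest exponent k such that 2^k divides n. Factor out: 94 = 2^1 · 47. (Sign doesn't affect v_p.) So v_2(94) = 1.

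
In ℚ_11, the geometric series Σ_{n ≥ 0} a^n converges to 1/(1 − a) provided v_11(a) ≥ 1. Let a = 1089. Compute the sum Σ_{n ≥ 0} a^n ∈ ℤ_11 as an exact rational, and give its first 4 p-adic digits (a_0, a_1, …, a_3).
Σ a^n = 1/(1 − a) = -1/1088;  first 4 digits = (1, 0, 9, 0)

v_11(a) = 2 ≥ 1, so the series converges in ℤ_11 to 1/(1 − a) = 1/(1 − 1089) = -1/1088. Expand this rational in ℤ_11: compute digits iteratively via d_i = x_i mod 11, x_{i+1} = (x_i − d_i)/11. The first 4 digits are (1, 0, 9, 0).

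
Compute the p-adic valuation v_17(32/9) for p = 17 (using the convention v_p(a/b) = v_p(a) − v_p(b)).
v_17(32/9) = 0

Factor powers of 17 from the numerator and denominator of the reduced fraction: 32 = 17^0 · 32 and 9 = 17^0 · 9. Apply v_p(a/b) = v_p(a) − v_p(b): v_17(32/9) = 0 − 0 = 0.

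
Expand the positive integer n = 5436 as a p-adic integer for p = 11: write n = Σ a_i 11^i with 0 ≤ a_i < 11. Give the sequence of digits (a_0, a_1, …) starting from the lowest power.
(a_0, a_1, …) = (2, 10, 0, 4)

Repeated division by 11 gives the digits low-to-high: 5436 = 2 + 10·11^1 + 4·11^3. Digit sequence: (2, 10, 0, 4).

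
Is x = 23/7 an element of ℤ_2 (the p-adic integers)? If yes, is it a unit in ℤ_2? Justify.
x ∈ ℤ_2^× (unit); v_2(x) = 0

ℤ_2 = {x ∈ ℚ_2 : v_2(x) ≥ 0} and ℤ_2^× = {x ∈ ℤ_2 : v_2(x) = 0}. Here v_2(23/7) = v_2(num) − v_2(den) = 0; compare against these criteria.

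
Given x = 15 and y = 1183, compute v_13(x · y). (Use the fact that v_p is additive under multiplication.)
v_13(17745) = 2

v_p(x) = 0 (factor: 15 = 13^0 · 15); v_p(y) = 2 (factor: 1183 = 13^2 · 7). Additivity: v_p(xy) = v_p(x) + v_p(y) = 0 + 2 = 2. (Direct check: xy = 17745 = 13^2 · (105).)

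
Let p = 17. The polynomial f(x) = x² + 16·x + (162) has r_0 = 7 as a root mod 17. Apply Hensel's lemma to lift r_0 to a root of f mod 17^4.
r_3 = 24436 (mod 83521)

Hensel: r_{i+1} = r_i − f(r_i)·(f′(r_i))^{-1} mod 17^{i+2}, f′(x) = 2x + 16. Iterate:
  r_0 = 7 (mod 17)
  r_1 = 160 (mod 289)
  r_2 = 4784 (mod 4913)
  r_3 = 24436 (mod 83521)
Final: r = 24436 satisfies f(r) ≡ 0 mod 17^4.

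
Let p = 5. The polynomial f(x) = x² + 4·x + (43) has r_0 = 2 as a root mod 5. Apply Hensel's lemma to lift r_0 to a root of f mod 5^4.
r_3 = 467 (mod 625)

Hensel: r_{i+1} = r_i − f(r_i)·(f′(r_i))^{-1} mod 5^{i+2}, f′(x) = 2x + 4. Iterate:
  r_0 = 2 (mod 5)
  r_1 = 17 (mod 25)
  r_2 = 92 (mod 125)
  r_3 = 467 (mod 625)
Final: r = 467 satisfies f(r) ≡ 0 mod 5^4.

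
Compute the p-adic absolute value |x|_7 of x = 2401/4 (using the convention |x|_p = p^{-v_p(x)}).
|2401/4|_7 = 1/2401

Step 1 — compute v_7(x) by factoring powers of 7 out of the numerator and denominator: v_7(2401/4) = 4. Step 2 — apply |x|_p = p^{-v_p(x)} = 7^{-4} = 1/2401.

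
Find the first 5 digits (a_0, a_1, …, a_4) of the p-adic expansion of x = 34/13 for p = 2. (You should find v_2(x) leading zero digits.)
(a_0, …, a_4) = (0, 1, 0, 1, 0)

v_2(34/13) = 1, so a_0 = ... = a_0 = 0. Factor out: x = 2^1 · u with u = 17/13 a unit in ℤ_2. Expand u iteratively via a_{v+i} = u_i mod 2, u_{i+1} = (u_i − a_{v+i})/2:
  u_0 = 17/13;  a_1 = 1;  u_1 = (u_0 − 1)/2 = 2/13
  u_1 = 2/13;  a_2 = 0;  u_2 = (u_1 − 0)/2 = 1/13
  u_2 = 1/13;  a_3 = 1;  u_3 = (u_2 − 1)/2 = -6/13
  u_3 = -6/13;  a_4 = 0;  u_4 = (u_3 − 0)/2 = -3/13
Digits: (0, 1, 0, 1, 0).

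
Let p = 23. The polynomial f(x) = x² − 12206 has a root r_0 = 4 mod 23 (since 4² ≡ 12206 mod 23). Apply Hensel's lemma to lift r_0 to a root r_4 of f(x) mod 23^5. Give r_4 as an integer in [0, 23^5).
r_4 = 2198597 (mod 6436343)

Hensel's recurrence: r_{i+1} = r_i − f(r_i)·(f′(r_i))^{-1} mod 23^{i+2}, with f′(x) = 2x. Iterate:
  r_0 = 4 (mod 23)
  r_1 = 73 (mod 529)
  r_2 = 8537 (mod 12167)
  r_3 = 239710 (mod 279841)
  r_4 = 2198597 (mod 6436343)
Final: r_4 = 2198597, and one checks f(r_4) ≡ 0 mod 23^5.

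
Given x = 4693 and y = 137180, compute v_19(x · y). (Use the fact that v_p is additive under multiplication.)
v_19(643785740) = 5

v_p(x) = 2 (factor: 4693 = 19^2 · 13); v_p(y) = 3 (factor: 137180 = 19^3 · 20). Additivity: v_p(xy) = v_p(x) + v_p(y) = 2 + 3 = 5. (Direct check: xy = 643785740 = 19^5 · (260).)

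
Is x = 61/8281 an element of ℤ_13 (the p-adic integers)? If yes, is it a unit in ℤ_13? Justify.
x ∉ ℤ_13 (v_13(x) = -2 < 0)

ℤ_13 = {x ∈ ℚ_13 : v_13(x) ≥ 0} and ℤ_13^× = {x ∈ ℤ_13 : v_13(x) = 0}. Here v_13(61/8281) = v_13(num) − v_13(den) = -2; compare against these criteria.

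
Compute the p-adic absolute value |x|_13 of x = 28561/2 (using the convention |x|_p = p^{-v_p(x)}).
|28561/2|_13 = 1/28561

Step 1 — compute v_13(x) by factoring powers of 13 out of the numerator and denominator: v_13(28561/2) = 4. Step 2 — apply |x|_p = p^{-v_p(x)} = 13^{-4} = 1/28561.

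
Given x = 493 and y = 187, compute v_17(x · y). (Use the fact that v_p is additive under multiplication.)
v_17(92191) = 2

v_p(x) = 1 (factor: 493 = 17^1 · 29); v_p(y) = 1 (factor: 187 = 17^1 · 11). Additivity: v_p(xy) = v_p(x) + v_p(y) = 1 + 1 = 2. (Direct check: xy = 92191 = 17^2 · (319).)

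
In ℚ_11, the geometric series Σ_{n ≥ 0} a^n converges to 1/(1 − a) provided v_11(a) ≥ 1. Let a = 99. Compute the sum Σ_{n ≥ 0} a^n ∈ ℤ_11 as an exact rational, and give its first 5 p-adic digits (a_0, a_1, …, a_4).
Σ a^n = 1/(1 − a) = -1/98;  first 5 digits = (1, 9, 4, 10, 5)

v_11(a) = 1 ≥ 1, so the series converges in ℤ_11 to 1/(1 − a) = 1/(1 − 99) = -1/98. Expand this rational in ℤ_11: compute digits iteratively via d_i = x_i mod 11, x_{i+1} = (x_i − d_i)/11. The first 5 digits are (1, 9, 4, 10, 5).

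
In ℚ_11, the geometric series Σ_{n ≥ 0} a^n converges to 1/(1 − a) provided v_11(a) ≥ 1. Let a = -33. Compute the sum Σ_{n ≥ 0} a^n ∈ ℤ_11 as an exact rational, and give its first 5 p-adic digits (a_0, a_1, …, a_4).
Σ a^n = 1/(1 − a) = 1/34;  first 5 digits = (1, 8, 8, 6, 1)

v_11(a) = 1 ≥ 1, so the series converges in ℤ_11 to 1/(1 − a) = 1/(1 − (-33)) = 1/34. Expand this rational in ℤ_11: compute digits iteratively via d_i = x_i mod 11, x_{i+1} = (x_i − d_i)/11. The first 5 digits are (1, 8, 8, 6, 1).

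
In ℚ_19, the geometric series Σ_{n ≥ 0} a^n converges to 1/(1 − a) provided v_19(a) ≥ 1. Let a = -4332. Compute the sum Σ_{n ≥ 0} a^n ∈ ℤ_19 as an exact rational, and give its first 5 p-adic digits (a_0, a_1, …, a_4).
Σ a^n = 1/(1 − a) = 1/4333;  first 5 digits = (1, 0, 7, 18, 10)

v_19(a) = 2 ≥ 1, so the series converges in ℤ_19 to 1/(1 − a) = 1/(1 − (-4332)) = 1/4333. Expand this rational in ℤ_19: compute digits iteratively via d_i = x_i mod 19, x_{i+1} = (x_i − d_i)/19. The first 5 digits are (1, 0, 7, 18, 10).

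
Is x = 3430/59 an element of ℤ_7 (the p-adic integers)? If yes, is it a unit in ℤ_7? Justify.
x ∈ ℤ_7 but not a unit; v_7(x) = 3 > 0

ℤ_7 = {x ∈ ℚ_7 : v_7(x) ≥ 0} and ℤ_7^× = {x ∈ ℤ_7 : v_7(x) = 0}. Here v_7(3430/59) = v_7(num) − v_7(den) = 3; compare against these criteria.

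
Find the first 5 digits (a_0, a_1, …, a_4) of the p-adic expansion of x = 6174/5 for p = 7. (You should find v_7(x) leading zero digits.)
(a_0, …, a_4) = (0, 0, 0, 5, 4)

v_7(6174/5) = 3, so a_0 = ... = a_2 = 0. Factor out: x = 7^3 · u with u = 18/5 a unit in ℤ_7. Expand u iteratively via a_{v+i} = u_i mod 7, u_{i+1} = (u_i − a_{v+i})/7:
  u_0 = 18/5;  a_3 = 5;  u_1 = (u_0 − 5)/7 = -1/5
  u_1 = -1/5;  a_4 = 4;  u_2 = (u_1 − 4)/7 = -3/5
Digits: (0, 0, 0, 5, 4).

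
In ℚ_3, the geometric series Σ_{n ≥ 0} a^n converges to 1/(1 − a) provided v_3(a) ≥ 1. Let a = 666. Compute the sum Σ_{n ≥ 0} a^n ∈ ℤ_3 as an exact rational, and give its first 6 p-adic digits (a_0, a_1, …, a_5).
Σ a^n = 1/(1 − a) = -1/665;  first 6 digits = (1, 0, 2, 0, 0, 1)

v_3(a) = 2 ≥ 1, so the series converges in ℤ_3 to 1/(1 − a) = 1/(1 − 666) = -1/665. Expand this rational in ℤ_3: compute digits iteratively via d_i = x_i mod 3, x_{i+1} = (x_i − d_i)/3. The first 6 digits are (1, 0, 2, 0, 0, 1).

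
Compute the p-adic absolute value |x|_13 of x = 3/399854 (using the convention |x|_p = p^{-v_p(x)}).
|3/399854|_13 = 28561

Step 1 — compute v_13(x) by factoring powers of 13 out of the numerator and denominator: v_13(3/399854) = -4. Step 2 — apply |x|_p = p^{-v_p(x)} = 13^{4} = 28561.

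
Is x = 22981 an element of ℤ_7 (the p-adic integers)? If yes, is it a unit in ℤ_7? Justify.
x ∈ ℤ_7 but not a unit; v_7(x) = 3 > 0

ℤ_7 = {x ∈ ℚ_7 : v_7(x) ≥ 0} and ℤ_7^× = {x ∈ ℤ_7 : v_7(x) = 0}. Here v_7(22981) = v_7(num) − v_7(den) = 3; compare against these criteria.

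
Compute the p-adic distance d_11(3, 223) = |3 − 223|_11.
d_11(3, 223) = 1/11

Step 1 — x − y = 3 − 223 = -220. Step 2 — v_11(-220) = 1 (factor: -220 = −(11^1 · 20); the sign does not affect v_p). Step 3 — |x − y|_11 = 11^{-1} = 1/11.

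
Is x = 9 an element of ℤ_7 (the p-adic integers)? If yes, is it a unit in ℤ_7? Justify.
x ∈ ℤ_7^× (unit); v_7(x) = 0

ℤ_7 = {x ∈ ℚ_7 : v_7(x) ≥ 0} and ℤ_7^× = {x ∈ ℤ_7 : v_7(x) = 0}. Here v_7(9) = v_7(num) − v_7(den) = 0; compare against these criteria.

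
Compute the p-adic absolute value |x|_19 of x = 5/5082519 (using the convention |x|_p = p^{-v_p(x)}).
|5/5082519|_19 = 130321

Step 1 — compute v_19(x) by factoring powers of 19 out of the numerator and denominator: v_19(5/5082519) = -4. Step 2 — apply |x|_p = p^{-v_p(x)} = 19^{4} = 130321.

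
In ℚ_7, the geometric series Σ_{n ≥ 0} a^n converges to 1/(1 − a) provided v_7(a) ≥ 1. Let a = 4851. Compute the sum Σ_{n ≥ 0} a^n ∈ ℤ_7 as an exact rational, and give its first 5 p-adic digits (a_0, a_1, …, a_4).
Σ a^n = 1/(1 − a) = -1/4850;  first 5 digits = (1, 0, 1, 0, 3)

v_7(a) = 2 ≥ 1, so the series converges in ℤ_7 to 1/(1 − a) = 1/(1 − 4851) = -1/4850. Expand this rational in ℤ_7: compute digits iteratively via d_i = x_i mod 7, x_{i+1} = (x_i − d_i)/7. The first 5 digits are (1, 0, 1, 0, 3).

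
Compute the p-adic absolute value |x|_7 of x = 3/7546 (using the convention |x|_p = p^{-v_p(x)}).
|3/7546|_7 = 343

Step 1 — compute v_7(x) by factoring powers of 7 out of the numerator and denominator: v_7(3/7546) = -3. Step 2 — apply |x|_p = p^{-v_p(x)} = 7^{3} = 343.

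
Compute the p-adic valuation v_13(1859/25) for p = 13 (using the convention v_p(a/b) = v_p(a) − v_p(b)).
v_13(1859/25) = 2

Factor powers of 13 from the numerator and denominator of the reduced fraction: 1859 = 13^2 · 11 and 25 = 13^0 · 25. Apply v_p(a/b) = v_p(a) − v_p(b): v_13(1859/25) = 2 − 0 = 2.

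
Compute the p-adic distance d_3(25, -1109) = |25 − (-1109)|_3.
d_3(25, -1109) = 1/81

Step 1 — x − y = 25 − (-1109) = 1134. Step 2 — v_3(1134) = 4 (factor: 1134 = (3^4 · 14); the sign does not affect v_p). Step 3 — |x − y|_3 = 3^{-4} = 1/81.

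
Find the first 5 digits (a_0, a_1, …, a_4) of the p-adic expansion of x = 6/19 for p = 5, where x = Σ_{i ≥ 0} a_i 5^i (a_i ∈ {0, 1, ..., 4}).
(a_0, …, a_4) = (4, 4, 3, 0, 3)

v_5(6/19) = 0 (numerator and denominator both coprime to 5), so x ∈ ℤ_5^×. Compute digits iteratively via a_i = x_i mod 5, x_{i+1} = (x_i − a_i)/5, with x_0 = x:
  x_0 = 6/19;  a_0 = 4;  x_1 = (x_0 − 4)/5 = -14/19
  x_1 = -14/19;  a_1 = 4;  x_2 = (x_1 − 4)/5 = -18/19
  x_2 = -18/19;  a_2 = 3;  x_3 = (x_2 − 3)/5 = -15/19
  x_3 = -15/19;  a_3 = 0;  x_4 = (x_3 − 0)/5 = -3/19
  x_4 = -3/19;  a_4 = 3;  x_5 = (x_4 − 3)/5 = -12/19
Digits: (4, 4, 3, 0, 3).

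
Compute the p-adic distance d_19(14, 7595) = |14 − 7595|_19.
d_19(14, 7595) = 1/361

Step 1 — x − y = 14 − 7595 = -7581. Step 2 — v_19(-7581) = 2 (factor: -7581 = −(19^2 · 21); the sign does not affect v_p). Step 3 — |x − y|_19 = 19^{-2} = 1/361.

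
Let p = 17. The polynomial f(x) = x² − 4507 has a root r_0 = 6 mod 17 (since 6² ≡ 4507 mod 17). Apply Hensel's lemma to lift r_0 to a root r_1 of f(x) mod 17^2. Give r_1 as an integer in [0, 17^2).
r_1 = 210 (mod 289)

Hensel's recurrence: r_{i+1} = r_i − f(r_i)·(f′(r_i))^{-1} mod 17^{i+2}, with f′(x) = 2x. Iterate:
  r_0 = 6 (mod 17)
  r_1 = 210 (mod 289)
Final: r_1 = 210, and one checks f(r_1) ≡ 0 mod 17^2.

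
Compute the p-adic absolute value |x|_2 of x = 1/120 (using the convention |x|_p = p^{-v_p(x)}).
|1/120|_2 = 8

Step 1 — compute v_2(x) by factoring powers of 2 out of the numerator and denominator: v_2(1/120) = -3. Step 2 — apply |x|_p = p^{-v_p(x)} = 2^{3} = 8.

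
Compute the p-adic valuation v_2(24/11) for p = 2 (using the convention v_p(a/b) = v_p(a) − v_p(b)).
v_2(24/11) = 3

Factor powers of 2 from the numerator and denominator of the reduced fraction: 24 = 2^3 · 3 and 11 = 2^0 · 11. Apply v_p(a/b) = v_p(a) − v_p(b): v_2(24/11) = 3 − 0 = 3.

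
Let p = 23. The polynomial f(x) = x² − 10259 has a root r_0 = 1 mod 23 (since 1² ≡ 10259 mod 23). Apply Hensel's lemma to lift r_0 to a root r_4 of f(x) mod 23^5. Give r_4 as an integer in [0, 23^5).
r_4 = 4633880 (mod 6436343)

Hensel's recurrence: r_{i+1} = r_i − f(r_i)·(f′(r_i))^{-1} mod 23^{i+2}, with f′(x) = 2x. Iterate:
  r_0 = 1 (mod 23)
  r_1 = 369 (mod 529)
  r_2 = 10420 (mod 12167)
  r_3 = 156424 (mod 279841)
  r_4 = 4633880 (mod 6436343)
Final: r_4 = 4633880, and one checks f(r_4) ≡ 0 mod 23^5.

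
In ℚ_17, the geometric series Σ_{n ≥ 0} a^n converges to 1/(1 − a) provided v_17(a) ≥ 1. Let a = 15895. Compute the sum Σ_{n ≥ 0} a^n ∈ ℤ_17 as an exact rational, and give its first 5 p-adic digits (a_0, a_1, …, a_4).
Σ a^n = 1/(1 − a) = -1/15894;  first 5 digits = (1, 0, 4, 3, 16)

v_17(a) = 2 ≥ 1, so the series converges in ℤ_17 to 1/(1 − a) = 1/(1 − 15895) = -1/15894. Expand this rational in ℤ_17: compute digits iteratively via d_i = x_i mod 17, x_{i+1} = (x_i − d_i)/17. The first 5 digits are (1, 0, 4, 3, 16).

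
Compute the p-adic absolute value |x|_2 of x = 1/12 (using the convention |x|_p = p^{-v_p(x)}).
|1/12|_2 = 4

Step 1 — compute v_2(x) by factoring powers of 2 out of the numerator and denominator: v_2(1/12) = -2. Step 2 — apply |x|_p = p^{-v_p(x)} = 2^{2} = 4.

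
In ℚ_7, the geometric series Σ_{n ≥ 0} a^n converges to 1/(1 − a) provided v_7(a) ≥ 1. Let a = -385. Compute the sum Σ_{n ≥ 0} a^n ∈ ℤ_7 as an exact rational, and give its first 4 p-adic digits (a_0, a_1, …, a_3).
Σ a^n = 1/(1 − a) = 1/386;  first 4 digits = (1, 1, 0, 5)

v_7(a) = 1 ≥ 1, so the series converges in ℤ_7 to 1/(1 − a) = 1/(1 − (-385)) = 1/386. Expand this rational in ℤ_7: compute digits iteratively via d_i = x_i mod 7, x_{i+1} = (x_i − d_i)/7. The first 4 digits are (1, 1, 0, 5).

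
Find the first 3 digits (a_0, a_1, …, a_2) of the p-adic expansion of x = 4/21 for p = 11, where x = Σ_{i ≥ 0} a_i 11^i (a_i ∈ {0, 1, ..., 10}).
(a_0, …, a_2) = (7, 2, 5)

v_11(4/21) = 0 (numerator and denominator both coprime to 11), so x ∈ ℤ_11^×. Compute digits iteratively via a_i = x_i mod 11, x_{i+1} = (x_i − a_i)/11, with x_0 = x:
  x_0 = 4/21;  a_0 = 7;  x_1 = (x_0 − 7)/11 = -13/21
  x_1 = -13/21;  a_1 = 2;  x_2 = (x_1 − 2)/11 = -5/21
  x_2 = -5/21;  a_2 = 5;  x_3 = (x_2 − 5)/11 = -10/21
Digits: (7, 2, 5).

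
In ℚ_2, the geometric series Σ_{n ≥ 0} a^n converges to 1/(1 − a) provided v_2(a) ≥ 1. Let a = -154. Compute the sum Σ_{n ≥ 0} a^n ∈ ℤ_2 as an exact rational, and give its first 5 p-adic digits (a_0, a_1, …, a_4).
Σ a^n = 1/(1 − a) = 1/155;  first 5 digits = (1, 1, 0, 0, 1)

v_2(a) = 1 ≥ 1, so the series converges in ℤ_2 to 1/(1 − a) = 1/(1 − (-154)) = 1/155. Expand this rational in ℤ_2: compute digits iteratively via d_i = x_i mod 2, x_{i+1} = (x_i − d_i)/2. The first 5 digits are (1, 1, 0, 0, 1).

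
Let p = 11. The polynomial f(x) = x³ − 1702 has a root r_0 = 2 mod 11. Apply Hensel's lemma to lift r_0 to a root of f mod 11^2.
r_1 = 2 (mod 121)

Hensel: r_{i+1} = r_i − f(r_i)/f′(r_i) mod 11^{i+2}, where f′(x) = 3x². Iterate:
  r_0 = 2 (mod 11)
  r_1 = 2 (mod 121)
Final: r = 2 with f(r) ≡ 0 mod 11^2.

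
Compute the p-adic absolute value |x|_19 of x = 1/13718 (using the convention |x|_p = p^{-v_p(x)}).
|1/13718|_19 = 6859

Step 1 — compute v_19(x) by factoring powers of 19 out of the numerator and denominator: v_19(1/13718) = -3. Step 2 — apply |x|_p = p^{-v_p(x)} = 19^{3} = 6859.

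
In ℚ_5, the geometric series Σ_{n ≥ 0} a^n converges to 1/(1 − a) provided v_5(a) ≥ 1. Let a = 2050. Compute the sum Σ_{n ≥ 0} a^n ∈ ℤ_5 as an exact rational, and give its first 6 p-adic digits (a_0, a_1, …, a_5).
Σ a^n = 1/(1 − a) = -1/2049;  first 6 digits = (1, 0, 2, 1, 2, 0)

v_5(a) = 2 ≥ 1, so the series converges in ℤ_5 to 1/(1 − a) = 1/(1 − 2050) = -1/2049. Expand this rational in ℤ_5: compute digits iteratively via d_i = x_i mod 5, x_{i+1} = (x_i − d_i)/5. The first 6 digits are (1, 0, 2, 1, 2, 0).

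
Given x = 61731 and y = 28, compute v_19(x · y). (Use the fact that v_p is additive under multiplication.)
v_19(1728468) = 3

v_p(x) = 3 (factor: 61731 = 19^3 · 9); v_p(y) = 0 (factor: 28 = 19^0 · 28). Additivity: v_p(xy) = v_p(x) + v_p(y) = 3 + 0 = 3. (Direct check: xy = 1728468 = 19^3 · (252).)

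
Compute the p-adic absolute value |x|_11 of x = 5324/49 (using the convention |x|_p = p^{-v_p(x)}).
|5324/49|_11 = 1/1331

Step 1 — compute v_11(x) by factoring powers of 11 out of the numerator and denominator: v_11(5324/49) = 3. Step 2 — apply |x|_p = p^{-v_p(x)} = 11^{-3} = 1/1331.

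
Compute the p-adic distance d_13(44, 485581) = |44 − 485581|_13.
d_13(44, 485581) = 1/28561

Step 1 — x − y = 44 − 485581 = -485537. Step 2 — v_13(-485537) = 4 (factor: -485537 = −(13^4 · 17); the sign does not affect v_p). Step 3 — |x − y|_13 = 13^{-4} = 1/28561.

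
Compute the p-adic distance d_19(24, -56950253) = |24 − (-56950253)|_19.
d_19(24, -56950253) = 1/2476099

Step 1 — x − y = 24 − (-56950253) = 56950277. Step 2 — v_19(56950277) = 5 (factor: 56950277 = (19^5 · 23); the sign does not affect v_p). Step 3 — |x − y|_19 = 19^{-5} = 1/2476099.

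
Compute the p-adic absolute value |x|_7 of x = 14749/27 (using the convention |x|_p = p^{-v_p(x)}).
|14749/27|_7 = 1/343

Step 1 — compute v_7(x) by factoring powers of 7 out of the numerator and denominator: v_7(14749/27) = 3. Step 2 — apply |x|_p = p^{-v_p(x)} = 7^{-3} = 1/343.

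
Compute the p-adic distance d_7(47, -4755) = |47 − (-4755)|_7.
d_7(47, -4755) = 1/2401

Step 1 — x − y = 47 − (-4755) = 4802. Step 2 — v_7(4802) = 4 (factor: 4802 = (7^4 · 2); the sign does not affect v_p). Step 3 — |x − y|_7 = 7^{-4} = 1/2401.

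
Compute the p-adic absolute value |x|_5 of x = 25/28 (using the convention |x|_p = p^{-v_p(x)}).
|25/28|_5 = 1/25

Step 1 — compute v_5(x) by factoring powers of 5 out of the numerator and denominator: v_5(25/28) = 2. Step 2 — apply |x|_p = p^{-v_p(x)} = 5^{-2} = 1/25.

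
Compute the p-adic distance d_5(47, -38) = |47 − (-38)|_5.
d_5(47, -38) = 1/5

Step 1 — x − y = 47 − (-38) = 85. Step 2 — v_5(85) = 1 (factor: 85 = (5^1 · 17); the sign does not affect v_p). Step 3 — |x − y|_5 = 5^{-1} = 1/5.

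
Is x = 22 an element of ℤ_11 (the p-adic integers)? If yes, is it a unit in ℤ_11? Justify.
x ∈ ℤ_11 but not a unit; v_11(x) = 1 > 0

ℤ_11 = {x ∈ ℚ_11 : v_11(x) ≥ 0} and ℤ_11^× = {x ∈ ℤ_11 : v_11(x) = 0}. Here v_11(22) = v_11(num) − v_11(den) = 1; compare against these criteria.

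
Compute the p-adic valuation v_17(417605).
v_17(417605) = 4

v_17(n) is the largest exponent k such that 17^k divides n. Factor out: 417605 = 17^4 · 5. (Sign doesn't affect v_p.) So v_17(417605) = 4.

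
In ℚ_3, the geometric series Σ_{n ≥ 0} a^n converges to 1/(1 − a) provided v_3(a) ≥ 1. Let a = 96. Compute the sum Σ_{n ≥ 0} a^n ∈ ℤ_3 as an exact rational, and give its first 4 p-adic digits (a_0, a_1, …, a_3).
Σ a^n = 1/(1 − a) = -1/95;  first 4 digits = (1, 2, 2, 1)

v_3(a) = 1 ≥ 1, so the series converges in ℤ_3 to 1/(1 − a) = 1/(1 − 96) = -1/95. Expand this rational in ℤ_3: compute digits iteratively via d_i = x_i mod 3, x_{i+1} = (x_i − d_i)/3. The first 4 digits are (1, 2, 2, 1).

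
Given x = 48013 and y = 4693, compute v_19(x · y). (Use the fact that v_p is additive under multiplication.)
v_19(225325009) = 5

v_p(x) = 3 (factor: 48013 = 19^3 · 7); v_p(y) = 2 (factor: 4693 = 19^2 · 13). Additivity: v_p(xy) = v_p(x) + v_p(y) = 3 + 2 = 5. (Direct check: xy = 225325009 = 19^5 · (91).)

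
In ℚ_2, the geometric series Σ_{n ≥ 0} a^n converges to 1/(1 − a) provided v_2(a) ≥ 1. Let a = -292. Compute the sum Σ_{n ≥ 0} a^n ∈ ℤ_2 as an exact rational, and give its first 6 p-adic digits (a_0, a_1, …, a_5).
Σ a^n = 1/(1 − a) = 1/293;  first 6 digits = (1, 0, 1, 1, 0, 1)

v_2(a) = 2 ≥ 1, so the series converges in ℤ_2 to 1/(1 − a) = 1/(1 − (-292)) = 1/293. Expand this rational in ℤ_2: compute digits iteratively via d_i = x_i mod 2, x_{i+1} = (x_i − d_i)/2. The first 6 digits are (1, 0, 1, 1, 0, 1).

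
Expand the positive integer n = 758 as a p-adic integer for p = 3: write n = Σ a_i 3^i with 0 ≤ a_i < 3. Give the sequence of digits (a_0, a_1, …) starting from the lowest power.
(a_0, a_1, …) = (2, 0, 0, 1, 0, 0, 1)

Repeated division by 3 gives the digits low-to-high: 758 = 2 + 1·3^3 + 1·3^6. Digit sequence: (2, 0, 0, 1, 0, 0, 1).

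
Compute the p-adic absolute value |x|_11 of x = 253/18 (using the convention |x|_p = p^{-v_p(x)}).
|253/18|_11 = 1/11

Step 1 — compute v_11(x) by factoring powers of 11 out of the numerator and denominator: v_11(253/18) = 1. Step 2 — apply |x|_p = p^{-v_p(x)} = 11^{-1} = 1/11.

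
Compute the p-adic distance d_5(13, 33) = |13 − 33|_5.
d_5(13, 33) = 1/5

Step 1 — x − y = 13 − 33 = -20. Step 2 — v_5(-20) = 1 (factor: -20 = −(5^1 · 4); the sign does not affect v_p). Step 3 — |x − y|_5 = 5^{-1} = 1/5.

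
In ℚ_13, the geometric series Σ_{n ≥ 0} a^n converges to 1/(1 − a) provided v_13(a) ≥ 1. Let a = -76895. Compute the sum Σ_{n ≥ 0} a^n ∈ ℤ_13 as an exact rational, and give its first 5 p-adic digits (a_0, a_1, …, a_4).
Σ a^n = 1/(1 − a) = 1/76896;  first 5 digits = (1, 0, 0, 4, 10)

v_13(a) = 3 ≥ 1, so the series converges in ℤ_13 to 1/(1 − a) = 1/(1 − (-76895)) = 1/76896. Expand this rational in ℤ_13: compute digits iteratively via d_i = x_i mod 13, x_{i+1} = (x_i − d_i)/13. The first 5 digits are (1, 0, 0, 4, 10).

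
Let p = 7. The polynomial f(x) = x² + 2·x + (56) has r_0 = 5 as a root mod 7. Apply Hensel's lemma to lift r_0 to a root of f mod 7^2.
r_1 = 26 (mod 49)

Hensel: r_{i+1} = r_i − f(r_i)·(f′(r_i))^{-1} mod 7^{i+2}, f′(x) = 2x + 2. Iterate:
  r_0 = 5 (mod 7)
  r_1 = 26 (mod 49)
Final: r = 26 satisfies f(r) ≡ 0 mod 7^2.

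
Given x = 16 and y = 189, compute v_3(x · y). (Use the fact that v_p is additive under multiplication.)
v_3(3024) = 3

v_p(x) = 0 (factor: 16 = 3^0 · 16); v_p(y) = 3 (factor: 189 = 3^3 · 7). Additivity: v_p(xy) = v_p(x) + v_p(y) = 0 + 3 = 3. (Direct check: xy = 3024 = 3^3 · (112).)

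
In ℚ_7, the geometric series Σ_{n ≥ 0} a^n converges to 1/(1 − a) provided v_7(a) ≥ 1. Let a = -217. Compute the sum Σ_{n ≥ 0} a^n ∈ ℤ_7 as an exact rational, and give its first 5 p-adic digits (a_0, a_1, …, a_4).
Σ a^n = 1/(1 − a) = 1/218;  first 5 digits = (1, 4, 4, 4, 2)

v_7(a) = 1 ≥ 1, so the series converges in ℤ_7 to 1/(1 − a) = 1/(1 − (-217)) = 1/218. Expand this rational in ℤ_7: compute digits iteratively via d_i = x_i mod 7, x_{i+1} = (x_i − d_i)/7. The first 5 digits are (1, 4, 4, 4, 2).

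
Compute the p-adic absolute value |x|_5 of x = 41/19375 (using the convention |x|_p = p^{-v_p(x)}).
|41/19375|_5 = 625

Step 1 — compute v_5(x) by factoring powers of 5 out of the numerator and denominator: v_5(41/19375) = -4. Step 2 — apply |x|_p = p^{-v_p(x)} = 5^{4} = 625.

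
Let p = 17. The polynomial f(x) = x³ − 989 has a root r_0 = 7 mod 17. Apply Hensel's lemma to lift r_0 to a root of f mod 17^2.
r_1 = 92 (mod 289)

Hensel: r_{i+1} = r_i − f(r_i)/f′(r_i) mod 17^{i+2}, where f′(x) = 3x². Iterate:
  r_0 = 7 (mod 17)
  r_1 = 92 (mod 289)
Final: r = 92 with f(r) ≡ 0 mod 17^2.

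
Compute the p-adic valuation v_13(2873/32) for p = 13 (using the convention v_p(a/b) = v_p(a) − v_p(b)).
v_13(2873/32) = 2

Factor powers of 13 from the numerator and denominator of the reduced fraction: 2873 = 13^2 · 17 and 32 = 13^0 · 32. Apply v_p(a/b) = v_p(a) − v_p(b): v_13(2873/32) = 2 − 0 = 2.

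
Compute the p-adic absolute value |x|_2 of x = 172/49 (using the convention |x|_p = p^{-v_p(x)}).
|172/49|_2 = 1/4

Step 1 — compute v_2(x) by factoring powers of 2 out of the numerator and denominator: v_2(172/49) = 2. Step 2 — apply |x|_p = p^{-v_p(x)} = 2^{-2} = 1/4.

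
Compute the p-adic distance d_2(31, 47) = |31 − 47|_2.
d_2(31, 47) = 1/16

Step 1 — x − y = 31 − 47 = -16. Step 2 — v_2(-16) = 4 (factor: -16 = −(2^4 · 1); the sign does not affect v_p). Step 3 — |x − y|_2 = 2^{-4} = 1/16.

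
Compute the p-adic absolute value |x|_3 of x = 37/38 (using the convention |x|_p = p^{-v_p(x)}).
|37/38|_3 = 1

Step 1 — compute v_3(x) by factoring powers of 3 out of the numerator and denominator: v_3(37/38) = 0. Step 2 — apply |x|_p = p^{-v_p(x)} = 3^{0} = 1.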